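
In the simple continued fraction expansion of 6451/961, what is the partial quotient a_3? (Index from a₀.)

2

6451 = 6·961 + 685   →  a_0 = 6
961 = 1·685 + 276   →  a_1 = 1
685 = 2·276 + 133   →  a_2 = 2
276 = 2·133 + 10   →  a_3 = 2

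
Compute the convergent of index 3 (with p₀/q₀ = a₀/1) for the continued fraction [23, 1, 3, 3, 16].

309/13

Using pₖ = aₖpₖ₋₁ + pₖ₋₂, qₖ = aₖqₖ₋₁ + qₖ₋₂ (with p₋₁=1, p₋₂=0, q₋₁=0, q₋₂=1):
  k=0: a=23, p=23, q=1
  k=1: a=1, p=24, q=1
  k=2: a=3, p=95, q=4
  k=3: a=3, p=309, q=13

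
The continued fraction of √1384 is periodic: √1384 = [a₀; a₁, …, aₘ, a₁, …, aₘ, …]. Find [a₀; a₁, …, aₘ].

[37; 4, 1, 17, 1, 4, 74]

a₀ = ⌊√1384⌋ = 37.
With m₀=0, d₀=1 and mₖ₊₁ = dₖaₖ − mₖ, dₖ₊₁ = (n − mₖ₊₁²)/dₖ, aₖ₊₁ = ⌊(a₀+mₖ₊₁)/dₖ₊₁⌋:
  k=1: m=37, d=15, a=4
  k=2: m=23, d=57, a=1
  k=3: m=34, d=4, a=17
  k=4: m=34, d=57, a=1
  k=5: m=23, d=15, a=4
  k=6: m=37, d=1, a=74
d=1 and a=2a₀=74 at k=6, so the next step gives (m, d) = (37, 15) again — its k=1 value — and the period has length 6.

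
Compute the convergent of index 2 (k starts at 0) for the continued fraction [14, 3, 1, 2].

Using pₖ = aₖpₖ₋₁ + pₖ₋₂, qₖ = aₖqₖ₋₁ + qₖ₋₂ (with p₋₁=1, p₋₂=0, q₋₁=0, q₋₂=1):
  k=0: a=14, p=14, q=1
  k=1: a=3, p=43, q=3
  k=2: a=1, p=57, q=4

57/4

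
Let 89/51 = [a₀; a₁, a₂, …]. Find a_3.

89 = 1·51 + 38   →  a_0 = 1
51 = 1·38 + 13   →  a_1 = 1
38 = 2·13 + 12   →  a_2 = 2
13 = 1·12 + 1   →  a_3 = 1

1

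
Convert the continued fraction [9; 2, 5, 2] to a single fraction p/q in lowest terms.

227/24

Fold from the inside: start with 2/1.
  5 + 1/2 = 11/2
  2 + 2/11 = 24/11
  9 + 11/24 = 227/24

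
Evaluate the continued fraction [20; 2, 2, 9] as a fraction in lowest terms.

Fold from the inside: start with 9/1.
  2 + 1/9 = 19/9
  2 + 9/19 = 47/19
  20 + 19/47 = 959/47

959/47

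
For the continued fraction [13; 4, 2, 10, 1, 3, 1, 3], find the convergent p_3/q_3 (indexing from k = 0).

Using pₖ = aₖpₖ₋₁ + pₖ₋₂, qₖ = aₖqₖ₋₁ + qₖ₋₂ (with p₋₁=1, p₋₂=0, q₋₁=0, q₋₂=1):
  k=0: a=13, p=13, q=1
  k=1: a=4, p=53, q=4
  k=2: a=2, p=119, q=9
  k=3: a=10, p=1243, q=94

1243/94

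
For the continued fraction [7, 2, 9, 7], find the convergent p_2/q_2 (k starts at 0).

Using pₖ = aₖpₖ₋₁ + pₖ₋₂, qₖ = aₖqₖ₋₁ + qₖ₋₂ (with p₋₁=1, p₋₂=0, q₋₁=0, q₋₂=1):
  k=0: a=7, p=7, q=1
  k=1: a=2, p=15, q=2
  k=2: a=9, p=142, q=19

142/19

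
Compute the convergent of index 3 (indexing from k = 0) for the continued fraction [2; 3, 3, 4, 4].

99/43

Using pₖ = aₖpₖ₋₁ + pₖ₋₂, qₖ = aₖqₖ₋₁ + qₖ₋₂ (with p₋₁=1, p₋₂=0, q₋₁=0, q₋₂=1):
  k=0: a=2, p=2, q=1
  k=1: a=3, p=7, q=3
  k=2: a=3, p=23, q=10
  k=3: a=4, p=99, q=43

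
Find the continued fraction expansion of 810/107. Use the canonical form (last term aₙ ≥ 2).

[7; 1, 1, 3, 15]

810 = 7×107 + 61
107 = 1×61 + 46
61 = 1×46 + 15
46 = 3×15 + 1
15 = 15×1 + 0  (stop)
So 810/107 = [7; 1, 1, 3, 15].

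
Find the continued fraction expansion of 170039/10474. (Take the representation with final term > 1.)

170039 = 16*10474 + 2455
10474 = 4*2455 + 654
2455 = 3*654 + 493
654 = 1*493 + 161
493 = 3*161 + 10
161 = 16*10 + 1
10 = 10*1 + 0  (stop)
So 170039/10474 = [16; 4, 3, 1, 3, 16, 10].

[16; 4, 3, 1, 3, 16, 10]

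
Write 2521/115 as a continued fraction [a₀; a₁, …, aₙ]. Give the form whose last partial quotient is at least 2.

[21; 1, 11, 1, 3, 2]

2521 = 21×115 + 106
115 = 1×106 + 9
106 = 11×9 + 7
9 = 1×7 + 2
7 = 3×2 + 1
2 = 2×1 + 0  (stop)
So 2521/115 = [21; 1, 11, 1, 3, 2].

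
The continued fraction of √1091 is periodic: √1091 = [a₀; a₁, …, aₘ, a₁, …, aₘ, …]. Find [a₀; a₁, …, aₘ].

[33; 33, 66]

a₀ = ⌊√1091⌋ = 33.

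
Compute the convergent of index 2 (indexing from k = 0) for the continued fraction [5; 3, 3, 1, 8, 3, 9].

53/10

Using pₖ = aₖpₖ₋₁ + pₖ₋₂, qₖ = aₖqₖ₋₁ + qₖ₋₂ (with p₋₁=1, p₋₂=0, q₋₁=0, q₋₂=1):
  k=0: a=5, p=5, q=1
  k=1: a=3, p=16, q=3
  k=2: a=3, p=53, q=10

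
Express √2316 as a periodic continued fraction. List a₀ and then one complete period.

[48; 8, 96]

a₀ = ⌊√2316⌋ = 48.
With m₀=0, d₀=1 and mₖ₊₁ = dₖaₖ − mₖ, dₖ₊₁ = (n − mₖ₊₁²)/dₖ, aₖ₊₁ = ⌊(a₀+mₖ₊₁)/dₖ₊₁⌋:
  k=1: m=48, d=12, a=8
  k=2: m=48, d=1, a=96
d=1 and a=2a₀=96 at k=2, so the next step gives (m, d) = (48, 12) again — its k=1 value — and the period has length 2.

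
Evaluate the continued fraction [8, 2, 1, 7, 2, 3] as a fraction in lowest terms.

1419/170

Fold from the inside: start with 3/1.
  2 + 1/3 = 7/3
  7 + 3/7 = 52/7
  1 + 7/52 = 59/52
  2 + 52/59 = 170/59
  8 + 59/170 = 1419/170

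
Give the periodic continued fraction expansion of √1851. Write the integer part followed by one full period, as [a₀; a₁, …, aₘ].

a₀ = ⌊√1851⌋ = 43.
With m₀=0, d₀=1 and mₖ₊₁ = dₖaₖ − mₖ, dₖ₊₁ = (n − mₖ₊₁²)/dₖ, aₖ₊₁ = ⌊(a₀+mₖ₊₁)/dₖ₊₁⌋:
  k=1: m=43, d=2, a=43
  k=2: m=43, d=1, a=86
d=1 and a=2a₀=86 at k=2, so the next step gives (m, d) = (43, 2) again — its k=1 value — and the period has length 2.

[43; 43, 86]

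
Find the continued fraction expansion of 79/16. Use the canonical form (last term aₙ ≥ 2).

79 = 4·16 + 15
16 = 1·15 + 1
15 = 15·1 + 0  (stop)
So 79/16 = [4; 1, 15].

[4; 1, 15]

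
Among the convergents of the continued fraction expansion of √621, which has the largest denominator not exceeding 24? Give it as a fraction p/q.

299/12

√621 = [24; 1, 11, 2, 11, 1, 48, …] (period length 6).
Convergents:
  p_0/q_0 = 24/1
  p_1/q_1 = 25/1
  p_2/q_2 = 299/12
  p_3/q_3 = 623/25
q_2 = 12 ≤ 24 < 25 = q_3, so the answer is 299/12.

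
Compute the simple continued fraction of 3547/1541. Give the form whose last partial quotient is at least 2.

[2; 3, 3, 5, 2, 2, 5]

3547 = 2×1541 + 465
1541 = 3×465 + 146
465 = 3×146 + 27
146 = 5×27 + 11
27 = 2×11 + 5
11 = 2×5 + 1
5 = 5×1 + 0  (stop)
So 3547/1541 = [2; 3, 3, 5, 2, 2, 5].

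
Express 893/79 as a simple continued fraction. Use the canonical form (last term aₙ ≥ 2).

[11; 3, 3, 2, 3]

893 = 11*79 + 24
79 = 3*24 + 7
24 = 3*7 + 3
7 = 2*3 + 1
3 = 3*1 + 0  (stop)
So 893/79 = [11; 3, 3, 2, 3].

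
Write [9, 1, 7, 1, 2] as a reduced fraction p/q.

257/26

Using pₖ = aₖpₖ₋₁ + pₖ₋₂ and qₖ = aₖqₖ₋₁ + qₖ₋₂:
  k=0: a=9, p=9, q=1
  k=1: a=1, p=10, q=1
  k=2: a=7, p=79, q=8
  k=3: a=1, p=89, q=9
  k=4: a=2, p=257, q=26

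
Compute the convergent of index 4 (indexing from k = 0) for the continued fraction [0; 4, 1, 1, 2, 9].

5/23

Using pₖ = aₖpₖ₋₁ + pₖ₋₂, qₖ = aₖqₖ₋₁ + qₖ₋₂ (with p₋₁=1, p₋₂=0, q₋₁=0, q₋₂=1):
  k=0: a=0, p=0, q=1
  k=1: a=4, p=1, q=4
  k=2: a=1, p=1, q=5
  k=3: a=1, p=2, q=9
  k=4: a=2, p=5, q=23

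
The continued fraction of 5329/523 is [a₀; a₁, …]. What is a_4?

5329 = 10·523 + 99   →  a_0 = 10
523 = 5·99 + 28   →  a_1 = 5
99 = 3·28 + 15   →  a_2 = 3
28 = 1·15 + 13   →  a_3 = 1
15 = 1·13 + 2   →  a_4 = 1

1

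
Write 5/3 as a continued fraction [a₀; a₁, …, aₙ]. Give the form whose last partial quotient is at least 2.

[1; 1, 2]

5 = 1×3 + 2
3 = 1×2 + 1
2 = 2×1 + 0  (stop)
So 5/3 = [1; 1, 2].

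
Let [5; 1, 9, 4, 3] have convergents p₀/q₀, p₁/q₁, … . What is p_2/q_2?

59/10

Using pₖ = aₖpₖ₋₁ + pₖ₋₂, qₖ = aₖqₖ₋₁ + qₖ₋₂ (with p₋₁=1, p₋₂=0, q₋₁=0, q₋₂=1):
  k=0: a=5, p=5, q=1
  k=1: a=1, p=6, q=1
  k=2: a=9, p=59, q=10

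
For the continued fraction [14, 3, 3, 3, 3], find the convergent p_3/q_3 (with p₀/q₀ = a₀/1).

472/33

Using pₖ = aₖpₖ₋₁ + pₖ₋₂, qₖ = aₖqₖ₋₁ + qₖ₋₂ (with p₋₁=1, p₋₂=0, q₋₁=0, q₋₂=1):
  k=0: a=14, p=14, q=1
  k=1: a=3, p=43, q=3
  k=2: a=3, p=143, q=10
  k=3: a=3, p=472, q=33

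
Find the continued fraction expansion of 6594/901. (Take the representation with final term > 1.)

6594 = 7×901 + 287
901 = 3×287 + 40
287 = 7×40 + 7
40 = 5×7 + 5
7 = 1×5 + 2
5 = 2×2 + 1
2 = 2×1 + 0  (stop)
So 6594/901 = [7; 3, 7, 5, 1, 2, 2].

[7; 3, 7, 5, 1, 2, 2]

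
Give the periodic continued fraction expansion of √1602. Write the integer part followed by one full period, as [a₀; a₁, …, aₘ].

[40; 40, 80]

a₀ = ⌊√1602⌋ = 40.
With m₀=0, d₀=1 and mₖ₊₁ = dₖaₖ − mₖ, dₖ₊₁ = (n − mₖ₊₁²)/dₖ, aₖ₊₁ = ⌊(a₀+mₖ₊₁)/dₖ₊₁⌋:
  k=1: m=40, d=2, a=40
  k=2: m=40, d=1, a=80
d=1 and a=2a₀=80 at k=2, so the next step gives (m, d) = (40, 2) again — its k=1 value — and the period has length 2.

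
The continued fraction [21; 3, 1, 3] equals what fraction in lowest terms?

Fold from the inside: start with 3/1.
  1 + 1/3 = 4/3
  3 + 3/4 = 15/4
  21 + 4/15 = 319/15

319/15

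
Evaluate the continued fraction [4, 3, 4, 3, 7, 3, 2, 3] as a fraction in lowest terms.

33019/7662

Fold from the inside: start with 3/1.
  2 + 1/3 = 7/3
  3 + 3/7 = 24/7
  7 + 7/24 = 175/24
  3 + 24/175 = 549/175
  4 + 175/549 = 2371/549
  3 + 549/2371 = 7662/2371
  4 + 2371/7662 = 33019/7662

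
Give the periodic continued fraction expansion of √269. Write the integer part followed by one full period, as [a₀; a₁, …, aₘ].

a₀ = ⌊√269⌋ = 16.
With m₀=0, d₀=1 and mₖ₊₁ = dₖaₖ − mₖ, dₖ₊₁ = (n − mₖ₊₁²)/dₖ, aₖ₊₁ = ⌊(a₀+mₖ₊₁)/dₖ₊₁⌋:
  k=1: m=16, d=13, a=2
  k=2: m=10, d=13, a=2
  k=3: m=16, d=1, a=32
d=1 and a=2a₀=32 at k=3, so the next step gives (m, d) = (16, 13) again — its k=1 value — and the period has length 3.

[16; 2, 2, 32]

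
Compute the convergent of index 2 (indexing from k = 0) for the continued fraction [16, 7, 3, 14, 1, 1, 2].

355/22

Using pₖ = aₖpₖ₋₁ + pₖ₋₂, qₖ = aₖqₖ₋₁ + qₖ₋₂ (with p₋₁=1, p₋₂=0, q₋₁=0, q₋₂=1):
  k=0: a=16, p=16, q=1
  k=1: a=7, p=113, q=7
  k=2: a=3, p=355, q=22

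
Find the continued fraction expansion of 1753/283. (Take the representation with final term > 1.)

1753 = 6*283 + 55
283 = 5*55 + 8
55 = 6*8 + 7
8 = 1*7 + 1
7 = 7*1 + 0  (stop)
So 1753/283 = [6; 5, 6, 1, 7].

[6; 5, 6, 1, 7]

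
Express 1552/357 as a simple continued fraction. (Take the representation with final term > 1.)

1552 = 4×357 + 124
357 = 2×124 + 109
124 = 1×109 + 15
109 = 7×15 + 4
15 = 3×4 + 3
4 = 1×3 + 1
3 = 3×1 + 0  (stop)
So 1552/357 = [4; 2, 1, 7, 3, 1, 3].

[4; 2, 1, 7, 3, 1, 3]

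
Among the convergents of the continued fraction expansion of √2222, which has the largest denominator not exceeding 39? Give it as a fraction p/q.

1367/29

√2222 = [47; 7, 4, 7, 94, …] (period length 4).
Convergents:
  p_0/q_0 = 47/1
  p_1/q_1 = 330/7
  p_2/q_2 = 1367/29
  p_3/q_3 = 9899/210
q_2 = 29 ≤ 39 < 210 = q_3, so the answer is 1367/29.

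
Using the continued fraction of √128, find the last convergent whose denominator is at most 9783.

√128 = [11; 3, 5, 3, 22, …] (period length 4).
Convergents:
  p_0/q_0 = 11/1
  p_1/q_1 = 34/3
  p_2/q_2 = 181/16
  p_3/q_3 = 577/51
  p_4/q_4 = 12875/1138
  p_5/q_5 = 39202/3465
  p_6/q_6 = 208885/18463
q_5 = 3465 ≤ 9783 < 18463 = q_6, so the answer is 39202/3465.

39202/3465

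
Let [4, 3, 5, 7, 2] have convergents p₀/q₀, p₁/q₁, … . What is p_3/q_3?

Using pₖ = aₖpₖ₋₁ + pₖ₋₂, qₖ = aₖqₖ₋₁ + qₖ₋₂ (with p₋₁=1, p₋₂=0, q₋₁=0, q₋₂=1):
  k=0: a=4, p=4, q=1
  k=1: a=3, p=13, q=3
  k=2: a=5, p=69, q=16
  k=3: a=7, p=496, q=115

496/115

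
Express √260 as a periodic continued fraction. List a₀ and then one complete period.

[16; 8, 32]

a₀ = ⌊√260⌋ = 16.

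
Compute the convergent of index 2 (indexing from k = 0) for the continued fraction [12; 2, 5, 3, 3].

Using pₖ = aₖpₖ₋₁ + pₖ₋₂, qₖ = aₖqₖ₋₁ + qₖ₋₂ (with p₋₁=1, p₋₂=0, q₋₁=0, q₋₂=1):
  k=0: a=12, p=12, q=1
  k=1: a=2, p=25, q=2
  k=2: a=5, p=137, q=11

137/11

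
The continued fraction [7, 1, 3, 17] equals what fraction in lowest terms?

535/69

Fold from the inside: start with 17/1.
  3 + 1/17 = 52/17
  1 + 17/52 = 69/52
  7 + 52/69 = 535/69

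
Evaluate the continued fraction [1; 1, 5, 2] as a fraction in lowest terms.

Using pₖ = aₖpₖ₋₁ + pₖ₋₂ and qₖ = aₖqₖ₋₁ + qₖ₋₂:
  k=0: a=1, p=1, q=1
  k=1: a=1, p=2, q=1
  k=2: a=5, p=11, q=6
  k=3: a=2, p=24, q=13

24/13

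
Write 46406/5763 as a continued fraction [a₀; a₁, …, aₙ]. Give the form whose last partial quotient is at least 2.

46406 = 8·5763 + 302
5763 = 19·302 + 25
302 = 12·25 + 2
25 = 12·2 + 1
2 = 2·1 + 0  (stop)
So 46406/5763 = [8; 19, 12, 12, 2].

[8; 19, 12, 12, 2]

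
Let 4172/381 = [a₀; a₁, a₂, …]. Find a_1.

1

4172 = 10·381 + 362   →  a_0 = 10
381 = 1·362 + 19   →  a_1 = 1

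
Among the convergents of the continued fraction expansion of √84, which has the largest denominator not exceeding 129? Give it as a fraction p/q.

√84 = [9; 6, 18, …] (period length 2).
Convergents:
  p_0/q_0 = 9/1
  p_1/q_1 = 55/6
  p_2/q_2 = 999/109
  p_3/q_3 = 6049/660
q_2 = 109 ≤ 129 < 660 = q_3, so the answer is 999/109.

999/109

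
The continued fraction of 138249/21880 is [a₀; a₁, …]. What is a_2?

138249 = 6·21880 + 6969   →  a_0 = 6
21880 = 3·6969 + 973   →  a_1 = 3
6969 = 7·973 + 158   →  a_2 = 7

7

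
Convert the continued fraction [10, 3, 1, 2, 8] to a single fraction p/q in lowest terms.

Fold from the inside: start with 8/1.
  2 + 1/8 = 17/8
  1 + 8/17 = 25/17
  3 + 17/25 = 92/25
  10 + 25/92 = 945/92

945/92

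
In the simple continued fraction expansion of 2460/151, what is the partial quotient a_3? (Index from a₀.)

2460 = 16·151 + 44   →  a_0 = 16
151 = 3·44 + 19   →  a_1 = 3
44 = 2·19 + 6   →  a_2 = 2
19 = 3·6 + 1   →  a_3 = 3

3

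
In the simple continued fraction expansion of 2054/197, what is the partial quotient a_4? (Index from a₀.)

8

2054 = 10·197 + 84   →  a_0 = 10
197 = 2·84 + 29   →  a_1 = 2
84 = 2·29 + 26   →  a_2 = 2
29 = 1·26 + 3   →  a_3 = 1
26 = 8·3 + 2   →  a_4 = 8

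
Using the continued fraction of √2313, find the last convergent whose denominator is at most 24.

529/11

√2313 = [48; 10, 1, 2, 10, 2, 1, 10, 96, …] (period length 8).
Convergents:
  p_0/q_0 = 48/1
  p_1/q_1 = 481/10
  p_2/q_2 = 529/11
  p_3/q_3 = 1539/32
q_2 = 11 ≤ 24 < 32 = q_3, so the answer is 529/11.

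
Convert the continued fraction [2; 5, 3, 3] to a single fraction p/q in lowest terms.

Fold from the inside: start with 3/1.
  3 + 1/3 = 10/3
  5 + 3/10 = 53/10
  2 + 10/53 = 116/53

116/53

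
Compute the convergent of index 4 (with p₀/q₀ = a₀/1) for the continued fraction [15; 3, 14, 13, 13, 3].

112628/7349

Using pₖ = aₖpₖ₋₁ + pₖ₋₂, qₖ = aₖqₖ₋₁ + qₖ₋₂ (with p₋₁=1, p₋₂=0, q₋₁=0, q₋₂=1):
  k=0: a=15, p=15, q=1
  k=1: a=3, p=46, q=3
  k=2: a=14, p=659, q=43
  k=3: a=13, p=8613, q=562
  k=4: a=13, p=112628, q=7349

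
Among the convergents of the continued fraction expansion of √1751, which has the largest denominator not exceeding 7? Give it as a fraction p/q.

251/6

√1751 = [41; 1, 5, 2, 4, 2, 5, 1, 82, …] (period length 8).
Convergents:
  p_0/q_0 = 41/1
  p_1/q_1 = 42/1
  p_2/q_2 = 251/6
  p_3/q_3 = 544/13
q_2 = 6 ≤ 7 < 13 = q_3, so the answer is 251/6.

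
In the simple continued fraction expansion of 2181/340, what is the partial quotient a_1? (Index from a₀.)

2181 = 6·340 + 141   →  a_0 = 6
340 = 2·141 + 58   →  a_1 = 2

2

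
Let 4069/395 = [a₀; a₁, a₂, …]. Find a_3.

4069 = 10·395 + 119   →  a_0 = 10
395 = 3·119 + 38   →  a_1 = 3
119 = 3·38 + 5   →  a_2 = 3
38 = 7·5 + 3   →  a_3 = 7

7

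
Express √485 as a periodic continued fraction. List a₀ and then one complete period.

a₀ = ⌊√485⌋ = 22.
With m₀=0, d₀=1 and mₖ₊₁ = dₖaₖ − mₖ, dₖ₊₁ = (n − mₖ₊₁²)/dₖ, aₖ₊₁ = ⌊(a₀+mₖ₊₁)/dₖ₊₁⌋:
  k=1: m=22, d=1, a=44
d=1 and a=2a₀=44 at k=1, so the next step gives (m, d) = (22, 1) again — its k=1 value — and the period has length 1.

[22; 44]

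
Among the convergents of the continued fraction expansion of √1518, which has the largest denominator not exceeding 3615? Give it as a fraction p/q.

78975/2027

√1518 = [38; 1, 24, 1, 76, …] (period length 4).
Convergents:
  p_0/q_0 = 38/1
  p_1/q_1 = 39/1
  p_2/q_2 = 974/25
  p_3/q_3 = 1013/26
  p_4/q_4 = 77962/2001
  p_5/q_5 = 78975/2027
  p_6/q_6 = 1973362/50649
q_5 = 2027 ≤ 3615 < 50649 = q_6, so the answer is 78975/2027.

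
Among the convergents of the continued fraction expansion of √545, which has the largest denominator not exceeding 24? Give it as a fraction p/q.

√545 = [23; 2, 1, 8, 1, 2, 46, …] (period length 6).
Convergents:
  p_0/q_0 = 23/1
  p_1/q_1 = 47/2
  p_2/q_2 = 70/3
  p_3/q_3 = 607/26
q_2 = 3 ≤ 24 < 26 = q_3, so the answer is 70/3.

70/3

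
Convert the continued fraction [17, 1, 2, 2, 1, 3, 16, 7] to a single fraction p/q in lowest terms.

Fold from the inside: start with 7/1.
  16 + 1/7 = 113/7
  3 + 7/113 = 346/113
  1 + 113/346 = 459/346
  2 + 346/459 = 1264/459
  2 + 459/1264 = 2987/1264
  1 + 1264/2987 = 4251/2987
  17 + 2987/4251 = 75254/4251

75254/4251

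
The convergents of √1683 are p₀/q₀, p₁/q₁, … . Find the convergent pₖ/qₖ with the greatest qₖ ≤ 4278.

137965/3363

√1683 = [41; 41, 82, …] (period length 2).
Convergents:
  p_0/q_0 = 41/1
  p_1/q_1 = 1682/41
  p_2/q_2 = 137965/3363
  p_3/q_3 = 5658247/137924
q_2 = 3363 ≤ 4278 < 137924 = q_3, so the answer is 137965/3363.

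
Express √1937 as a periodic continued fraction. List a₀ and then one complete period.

a₀ = ⌊√1937⌋ = 44.
With m₀=0, d₀=1 and mₖ₊₁ = dₖaₖ − mₖ, dₖ₊₁ = (n − mₖ₊₁²)/dₖ, aₖ₊₁ = ⌊(a₀+mₖ₊₁)/dₖ₊₁⌋:
  k=1: m=44, d=1, a=88
d=1 and a=2a₀=88 at k=1, so the next step gives (m, d) = (44, 1) again — its k=1 value — and the period has length 1.

[44; 88]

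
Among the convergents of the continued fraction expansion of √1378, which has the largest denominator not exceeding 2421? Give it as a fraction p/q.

42801/1153

√1378 = [37; 8, 4, 4, 8, 74, …] (period length 5).
Convergents:
  p_0/q_0 = 37/1
  p_1/q_1 = 297/8
  p_2/q_2 = 1225/33
  p_3/q_3 = 5197/140
  p_4/q_4 = 42801/1153
  p_5/q_5 = 3172471/85462
q_4 = 1153 ≤ 2421 < 85462 = q_5, so the answer is 42801/1153.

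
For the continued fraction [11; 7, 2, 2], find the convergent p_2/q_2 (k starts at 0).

167/15

Using pₖ = aₖpₖ₋₁ + pₖ₋₂, qₖ = aₖqₖ₋₁ + qₖ₋₂ (with p₋₁=1, p₋₂=0, q₋₁=0, q₋₂=1):
  k=0: a=11, p=11, q=1
  k=1: a=7, p=78, q=7
  k=2: a=2, p=167, q=15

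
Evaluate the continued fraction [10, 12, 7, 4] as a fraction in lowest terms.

Fold from the inside: start with 4/1.
  7 + 1/4 = 29/4
  12 + 4/29 = 352/29
  10 + 29/352 = 3549/352

3549/352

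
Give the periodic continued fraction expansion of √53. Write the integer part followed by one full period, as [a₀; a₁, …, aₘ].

[7; 3, 1, 1, 3, 14]

a₀ = ⌊√53⌋ = 7.
With m₀=0, d₀=1 and mₖ₊₁ = dₖaₖ − mₖ, dₖ₊₁ = (n − mₖ₊₁²)/dₖ, aₖ₊₁ = ⌊(a₀+mₖ₊₁)/dₖ₊₁⌋:
  k=1: m=7, d=4, a=3
  k=2: m=5, d=7, a=1
  k=3: m=2, d=7, a=1
  k=4: m=5, d=4, a=3
  k=5: m=7, d=1, a=14
d=1 and a=2a₀=14 at k=5, so the next step gives (m, d) = (7, 4) again — its k=1 value — and the period has length 5.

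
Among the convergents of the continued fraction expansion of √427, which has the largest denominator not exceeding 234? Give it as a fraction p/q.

2583/125

√427 = [20; 1, 1, 1, 40, …] (period length 4).
Convergents:
  p_0/q_0 = 20/1
  p_1/q_1 = 21/1
  p_2/q_2 = 41/2
  p_3/q_3 = 62/3
  p_4/q_4 = 2521/122
  p_5/q_5 = 2583/125
  p_6/q_6 = 5104/247
q_5 = 125 ≤ 234 < 247 = q_6, so the answer is 2583/125.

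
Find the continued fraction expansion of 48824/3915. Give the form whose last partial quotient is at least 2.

[12; 2, 8, 8, 9, 3]

48824 = 12*3915 + 1844
3915 = 2*1844 + 227
1844 = 8*227 + 28
227 = 8*28 + 3
28 = 9*3 + 1
3 = 3*1 + 0  (stop)
So 48824/3915 = [12; 2, 8, 8, 9, 3].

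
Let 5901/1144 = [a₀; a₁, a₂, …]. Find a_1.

5901 = 5·1144 + 181   →  a_0 = 5
1144 = 6·181 + 58   →  a_1 = 6

6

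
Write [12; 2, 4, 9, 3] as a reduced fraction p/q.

Fold from the inside: start with 3/1.
  9 + 1/3 = 28/3
  4 + 3/28 = 115/28
  2 + 28/115 = 258/115
  12 + 115/258 = 3211/258

3211/258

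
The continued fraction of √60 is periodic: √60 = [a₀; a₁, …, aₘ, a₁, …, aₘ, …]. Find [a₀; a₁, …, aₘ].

[7; 1, 2, 1, 14]

a₀ = ⌊√60⌋ = 7.
With m₀=0, d₀=1 and mₖ₊₁ = dₖaₖ − mₖ, dₖ₊₁ = (n − mₖ₊₁²)/dₖ, aₖ₊₁ = ⌊(a₀+mₖ₊₁)/dₖ₊₁⌋:
  k=1: m=7, d=11, a=1
  k=2: m=4, d=4, a=2
  k=3: m=4, d=11, a=1
  k=4: m=7, d=1, a=14
d=1 and a=2a₀=14 at k=4, so the next step gives (m, d) = (7, 11) again — its k=1 value — and the period has length 4.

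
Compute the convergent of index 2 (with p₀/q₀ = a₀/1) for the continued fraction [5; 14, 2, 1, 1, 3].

147/29

Using pₖ = aₖpₖ₋₁ + pₖ₋₂, qₖ = aₖqₖ₋₁ + qₖ₋₂ (with p₋₁=1, p₋₂=0, q₋₁=0, q₋₂=1):
  k=0: a=5, p=5, q=1
  k=1: a=14, p=71, q=14
  k=2: a=2, p=147, q=29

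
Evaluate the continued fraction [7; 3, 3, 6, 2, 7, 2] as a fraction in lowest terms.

15815/2166

Using pₖ = aₖpₖ₋₁ + pₖ₋₂ and qₖ = aₖqₖ₋₁ + qₖ₋₂:
  k=0: a=7, p=7, q=1
  k=1: a=3, p=22, q=3
  k=2: a=3, p=73, q=10
  k=3: a=6, p=460, q=63
  k=4: a=2, p=993, q=136
  k=5: a=7, p=7411, q=1015
  k=6: a=2, p=15815, q=2166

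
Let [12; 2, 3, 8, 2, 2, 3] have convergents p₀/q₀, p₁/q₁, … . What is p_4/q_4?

Using pₖ = aₖpₖ₋₁ + pₖ₋₂, qₖ = aₖqₖ₋₁ + qₖ₋₂ (with p₋₁=1, p₋₂=0, q₋₁=0, q₋₂=1):
  k=0: a=12, p=12, q=1
  k=1: a=2, p=25, q=2
  k=2: a=3, p=87, q=7
  k=3: a=8, p=721, q=58
  k=4: a=2, p=1529, q=123

1529/123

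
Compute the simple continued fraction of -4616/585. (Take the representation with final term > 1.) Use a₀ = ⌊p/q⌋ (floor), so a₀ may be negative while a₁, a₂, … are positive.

[-8; 9, 7, 9]

-4616 = -8×585 + 64
585 = 9×64 + 9
64 = 7×9 + 1
9 = 9×1 + 0  (stop)
So -4616/585 = [-8; 9, 7, 9].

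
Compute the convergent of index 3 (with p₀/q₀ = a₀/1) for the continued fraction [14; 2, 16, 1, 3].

Using pₖ = aₖpₖ₋₁ + pₖ₋₂, qₖ = aₖqₖ₋₁ + qₖ₋₂ (with p₋₁=1, p₋₂=0, q₋₁=0, q₋₂=1):
  k=0: a=14, p=14, q=1
  k=1: a=2, p=29, q=2
  k=2: a=16, p=478, q=33
  k=3: a=1, p=507, q=35

507/35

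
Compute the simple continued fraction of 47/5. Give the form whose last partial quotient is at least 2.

47 = 9·5 + 2
5 = 2·2 + 1
2 = 2·1 + 0  (stop)
So 47/5 = [9; 2, 2].

[9; 2, 2]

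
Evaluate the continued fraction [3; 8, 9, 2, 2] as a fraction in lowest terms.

1190/381

Using pₖ = aₖpₖ₋₁ + pₖ₋₂ and qₖ = aₖqₖ₋₁ + qₖ₋₂:
  k=0: a=3, p=3, q=1
  k=1: a=8, p=25, q=8
  k=2: a=9, p=228, q=73
  k=3: a=2, p=481, q=154
  k=4: a=2, p=1190, q=381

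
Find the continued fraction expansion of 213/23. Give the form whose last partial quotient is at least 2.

213 = 9×23 + 6
23 = 3×6 + 5
6 = 1×5 + 1
5 = 5×1 + 0  (stop)
So 213/23 = [9; 3, 1, 5].

[9; 3, 1, 5]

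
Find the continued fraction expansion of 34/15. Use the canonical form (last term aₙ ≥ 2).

34 = 2×15 + 4
15 = 3×4 + 3
4 = 1×3 + 1
3 = 3×1 + 0  (stop)
So 34/15 = [2; 3, 1, 3].

[2; 3, 1, 3]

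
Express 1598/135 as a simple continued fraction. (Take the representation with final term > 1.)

[11; 1, 5, 7, 3]

1598 = 11×135 + 113
135 = 1×113 + 22
113 = 5×22 + 3
22 = 7×3 + 1
3 = 3×1 + 0  (stop)
So 1598/135 = [11; 1, 5, 7, 3].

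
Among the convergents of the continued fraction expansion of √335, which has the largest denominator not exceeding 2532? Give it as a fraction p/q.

21927/1198

√335 = [18; 3, 3, 3, 36, …] (period length 4).
Convergents:
  p_0/q_0 = 18/1
  p_1/q_1 = 55/3
  p_2/q_2 = 183/10
  p_3/q_3 = 604/33
  p_4/q_4 = 21927/1198
  p_5/q_5 = 66385/3627
q_4 = 1198 ≤ 2532 < 3627 = q_5, so the answer is 21927/1198.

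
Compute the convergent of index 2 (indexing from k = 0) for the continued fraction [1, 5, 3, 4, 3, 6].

Using pₖ = aₖpₖ₋₁ + pₖ₋₂, qₖ = aₖqₖ₋₁ + qₖ₋₂ (with p₋₁=1, p₋₂=0, q₋₁=0, q₋₂=1):
  k=0: a=1, p=1, q=1
  k=1: a=5, p=6, q=5
  k=2: a=3, p=19, q=16

19/16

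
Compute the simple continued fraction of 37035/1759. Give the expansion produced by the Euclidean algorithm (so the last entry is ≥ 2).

[21; 18, 3, 10, 3]

37035 = 21×1759 + 96
1759 = 18×96 + 31
96 = 3×31 + 3
31 = 10×3 + 1
3 = 3×1 + 0  (stop)
So 37035/1759 = [21; 18, 3, 10, 3].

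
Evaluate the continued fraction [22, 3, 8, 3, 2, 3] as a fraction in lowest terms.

Fold from the inside: start with 3/1.
  2 + 1/3 = 7/3
  3 + 3/7 = 24/7
  8 + 7/24 = 199/24
  3 + 24/199 = 621/199
  22 + 199/621 = 13861/621

13861/621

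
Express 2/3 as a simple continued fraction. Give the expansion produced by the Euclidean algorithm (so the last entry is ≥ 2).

2 = 0×3 + 2
3 = 1×2 + 1
2 = 2×1 + 0  (stop)
So 2/3 = [0; 1, 2].

[0; 1, 2]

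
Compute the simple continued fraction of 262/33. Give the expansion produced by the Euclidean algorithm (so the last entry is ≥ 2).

[7; 1, 15, 2]

262 = 7*33 + 31
33 = 1*31 + 2
31 = 15*2 + 1
2 = 2*1 + 0  (stop)
So 262/33 = [7; 1, 15, 2].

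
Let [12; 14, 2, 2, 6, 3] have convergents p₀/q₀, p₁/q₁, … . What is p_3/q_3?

869/72

Using pₖ = aₖpₖ₋₁ + pₖ₋₂, qₖ = aₖqₖ₋₁ + qₖ₋₂ (with p₋₁=1, p₋₂=0, q₋₁=0, q₋₂=1):
  k=0: a=12, p=12, q=1
  k=1: a=14, p=169, q=14
  k=2: a=2, p=350, q=29
  k=3: a=2, p=869, q=72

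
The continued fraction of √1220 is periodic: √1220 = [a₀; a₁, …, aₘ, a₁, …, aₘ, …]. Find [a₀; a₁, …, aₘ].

[34; 1, 12, 1, 68]

a₀ = ⌊√1220⌋ = 34.
With m₀=0, d₀=1 and mₖ₊₁ = dₖaₖ − mₖ, dₖ₊₁ = (n − mₖ₊₁²)/dₖ, aₖ₊₁ = ⌊(a₀+mₖ₊₁)/dₖ₊₁⌋:
  k=1: m=34, d=64, a=1
  k=2: m=30, d=5, a=12
  k=3: m=30, d=64, a=1
  k=4: m=34, d=1, a=68
d=1 and a=2a₀=68 at k=4, so the next step gives (m, d) = (34, 64) again — its k=1 value — and the period has length 4.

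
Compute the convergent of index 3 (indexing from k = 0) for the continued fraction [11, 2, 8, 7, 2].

1388/121

Using pₖ = aₖpₖ₋₁ + pₖ₋₂, qₖ = aₖqₖ₋₁ + qₖ₋₂ (with p₋₁=1, p₋₂=0, q₋₁=0, q₋₂=1):
  k=0: a=11, p=11, q=1
  k=1: a=2, p=23, q=2
  k=2: a=8, p=195, q=17
  k=3: a=7, p=1388, q=121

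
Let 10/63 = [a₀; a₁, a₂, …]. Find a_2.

10 = 0·63 + 10   →  a_0 = 0
63 = 6·10 + 3   →  a_1 = 6
10 = 3·3 + 1   →  a_2 = 3

3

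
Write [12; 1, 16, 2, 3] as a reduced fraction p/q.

1579/122

Fold from the inside: start with 3/1.
  2 + 1/3 = 7/3
  16 + 3/7 = 115/7
  1 + 7/115 = 122/115
  12 + 115/122 = 1579/122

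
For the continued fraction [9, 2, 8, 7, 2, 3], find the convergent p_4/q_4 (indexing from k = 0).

Using pₖ = aₖpₖ₋₁ + pₖ₋₂, qₖ = aₖqₖ₋₁ + qₖ₋₂ (with p₋₁=1, p₋₂=0, q₋₁=0, q₋₂=1):
  k=0: a=9, p=9, q=1
  k=1: a=2, p=19, q=2
  k=2: a=8, p=161, q=17
  k=3: a=7, p=1146, q=121
  k=4: a=2, p=2453, q=259

2453/259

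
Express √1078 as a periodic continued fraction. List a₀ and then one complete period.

[32; 1, 4, 1, 64]

a₀ = ⌊√1078⌋ = 32.
With m₀=0, d₀=1 and mₖ₊₁ = dₖaₖ − mₖ, dₖ₊₁ = (n − mₖ₊₁²)/dₖ, aₖ₊₁ = ⌊(a₀+mₖ₊₁)/dₖ₊₁⌋:
  k=1: m=32, d=54, a=1
  k=2: m=22, d=11, a=4
  k=3: m=22, d=54, a=1
  k=4: m=32, d=1, a=64
d=1 and a=2a₀=64 at k=4, so the next step gives (m, d) = (32, 54) again — its k=1 value — and the period has length 4.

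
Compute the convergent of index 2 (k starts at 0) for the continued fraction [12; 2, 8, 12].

Using pₖ = aₖpₖ₋₁ + pₖ₋₂, qₖ = aₖqₖ₋₁ + qₖ₋₂ (with p₋₁=1, p₋₂=0, q₋₁=0, q₋₂=1):
  k=0: a=12, p=12, q=1
  k=1: a=2, p=25, q=2
  k=2: a=8, p=212, q=17

212/17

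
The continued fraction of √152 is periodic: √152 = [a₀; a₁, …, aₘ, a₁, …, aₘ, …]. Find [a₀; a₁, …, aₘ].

[12; 3, 24]

a₀ = ⌊√152⌋ = 12.
With m₀=0, d₀=1 and mₖ₊₁ = dₖaₖ − mₖ, dₖ₊₁ = (n − mₖ₊₁²)/dₖ, aₖ₊₁ = ⌊(a₀+mₖ₊₁)/dₖ₊₁⌋:
  k=1: m=12, d=8, a=3
  k=2: m=12, d=1, a=24
d=1 and a=2a₀=24 at k=2, so the next step gives (m, d) = (12, 8) again — its k=1 value — and the period has length 2.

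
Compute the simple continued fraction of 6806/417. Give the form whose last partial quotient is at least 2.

[16; 3, 8, 1, 14]

6806 = 16·417 + 134
417 = 3·134 + 15
134 = 8·15 + 14
15 = 1·14 + 1
14 = 14·1 + 0  (stop)
So 6806/417 = [16; 3, 8, 1, 14].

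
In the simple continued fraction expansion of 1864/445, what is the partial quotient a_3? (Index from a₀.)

2

1864 = 4·445 + 84   →  a_0 = 4
445 = 5·84 + 25   →  a_1 = 5
84 = 3·25 + 9   →  a_2 = 3
25 = 2·9 + 7   →  a_3 = 2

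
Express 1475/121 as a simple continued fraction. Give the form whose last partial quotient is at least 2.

1475 = 12*121 + 23
121 = 5*23 + 6
23 = 3*6 + 5
6 = 1*5 + 1
5 = 5*1 + 0  (stop)
So 1475/121 = [12; 5, 3, 1, 5].

[12; 5, 3, 1, 5]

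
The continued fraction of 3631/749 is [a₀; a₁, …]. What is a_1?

3631 = 4·749 + 635   →  a_0 = 4
749 = 1·635 + 114   →  a_1 = 1

1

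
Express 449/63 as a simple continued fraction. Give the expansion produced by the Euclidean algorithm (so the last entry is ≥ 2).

449 = 7*63 + 8
63 = 7*8 + 7
8 = 1*7 + 1
7 = 7*1 + 0  (stop)
So 449/63 = [7; 7, 1, 7].

[7; 7, 1, 7]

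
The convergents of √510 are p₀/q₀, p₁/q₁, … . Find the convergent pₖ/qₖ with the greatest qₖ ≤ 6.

√510 = [22; 1, 1, 2, 1, 1, 44, …] (period length 6).
Convergents:
  p_0/q_0 = 22/1
  p_1/q_1 = 23/1
  p_2/q_2 = 45/2
  p_3/q_3 = 113/5
  p_4/q_4 = 158/7
q_3 = 5 ≤ 6 < 7 = q_4, so the answer is 113/5.

113/5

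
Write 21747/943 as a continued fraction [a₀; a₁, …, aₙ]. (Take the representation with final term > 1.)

[23; 16, 3, 1, 6, 2]

21747 = 23·943 + 58
943 = 16·58 + 15
58 = 3·15 + 13
15 = 1·13 + 2
13 = 6·2 + 1
2 = 2·1 + 0  (stop)
So 21747/943 = [23; 16, 3, 1, 6, 2].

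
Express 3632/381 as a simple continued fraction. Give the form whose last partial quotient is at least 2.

[9; 1, 1, 7, 8, 3]

3632 = 9·381 + 203
381 = 1·203 + 178
203 = 1·178 + 25
178 = 7·25 + 3
25 = 8·3 + 1
3 = 3·1 + 0  (stop)
So 3632/381 = [9; 1, 1, 7, 8, 3].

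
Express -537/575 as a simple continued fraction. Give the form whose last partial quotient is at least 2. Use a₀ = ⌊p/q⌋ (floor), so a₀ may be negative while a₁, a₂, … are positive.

-537 = -1*575 + 38
575 = 15*38 + 5
38 = 7*5 + 3
5 = 1*3 + 2
3 = 1*2 + 1
2 = 2*1 + 0  (stop)
So -537/575 = [-1; 15, 7, 1, 1, 2].

[-1; 15, 7, 1, 1, 2]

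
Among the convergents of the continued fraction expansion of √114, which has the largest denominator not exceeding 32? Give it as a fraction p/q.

√114 = [10; 1, 2, 10, 2, 1, 20, …] (period length 6).
Convergents:
  p_0/q_0 = 10/1
  p_1/q_1 = 11/1
  p_2/q_2 = 32/3
  p_3/q_3 = 331/31
  p_4/q_4 = 694/65
q_3 = 31 ≤ 32 < 65 = q_4, so the answer is 331/31.

331/31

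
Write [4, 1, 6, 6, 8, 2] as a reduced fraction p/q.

Fold from the inside: start with 2/1.
  8 + 1/2 = 17/2
  6 + 2/17 = 104/17
  6 + 17/104 = 641/104
  1 + 104/641 = 745/641
  4 + 641/745 = 3621/745

3621/745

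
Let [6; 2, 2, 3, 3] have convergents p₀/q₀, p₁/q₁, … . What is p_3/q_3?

109/17

Using pₖ = aₖpₖ₋₁ + pₖ₋₂, qₖ = aₖqₖ₋₁ + qₖ₋₂ (with p₋₁=1, p₋₂=0, q₋₁=0, q₋₂=1):
  k=0: a=6, p=6, q=1
  k=1: a=2, p=13, q=2
  k=2: a=2, p=32, q=5
  k=3: a=3, p=109, q=17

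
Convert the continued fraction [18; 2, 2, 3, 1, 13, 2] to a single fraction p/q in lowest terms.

Fold from the inside: start with 2/1.
  13 + 1/2 = 27/2
  1 + 2/27 = 29/27
  3 + 27/29 = 114/29
  2 + 29/114 = 257/114
  2 + 114/257 = 628/257
  18 + 257/628 = 11561/628

11561/628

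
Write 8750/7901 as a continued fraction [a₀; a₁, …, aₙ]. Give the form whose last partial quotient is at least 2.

8750 = 1*7901 + 849
7901 = 9*849 + 260
849 = 3*260 + 69
260 = 3*69 + 53
69 = 1*53 + 16
53 = 3*16 + 5
16 = 3*5 + 1
5 = 5*1 + 0  (stop)
So 8750/7901 = [1; 9, 3, 3, 1, 3, 3, 5].

[1; 9, 3, 3, 1, 3, 3, 5]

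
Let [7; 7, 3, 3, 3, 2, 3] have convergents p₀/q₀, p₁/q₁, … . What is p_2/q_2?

Using pₖ = aₖpₖ₋₁ + pₖ₋₂, qₖ = aₖqₖ₋₁ + qₖ₋₂ (with p₋₁=1, p₋₂=0, q₋₁=0, q₋₂=1):
  k=0: a=7, p=7, q=1
  k=1: a=7, p=50, q=7
  k=2: a=3, p=157, q=22

157/22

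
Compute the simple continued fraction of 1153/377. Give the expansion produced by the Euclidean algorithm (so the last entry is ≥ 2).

[3; 17, 7, 3]

1153 = 3×377 + 22
377 = 17×22 + 3
22 = 7×3 + 1
3 = 3×1 + 0  (stop)
So 1153/377 = [3; 17, 7, 3].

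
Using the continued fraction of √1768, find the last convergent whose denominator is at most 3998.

74214/1765

√1768 = [42; 21, 84, …] (period length 2).
Convergents:
  p_0/q_0 = 42/1
  p_1/q_1 = 883/21
  p_2/q_2 = 74214/1765
  p_3/q_3 = 1559377/37086
q_2 = 1765 ≤ 3998 < 37086 = q_3, so the answer is 74214/1765.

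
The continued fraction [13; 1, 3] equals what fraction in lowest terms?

Using pₖ = aₖpₖ₋₁ + pₖ₋₂ and qₖ = aₖqₖ₋₁ + qₖ₋₂:
  k=0: a=13, p=13, q=1
  k=1: a=1, p=14, q=1
  k=2: a=3, p=55, q=4

55/4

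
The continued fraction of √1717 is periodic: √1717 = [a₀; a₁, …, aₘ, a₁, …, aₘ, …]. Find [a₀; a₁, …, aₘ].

a₀ = ⌊√1717⌋ = 41.
With m₀=0, d₀=1 and mₖ₊₁ = dₖaₖ − mₖ, dₖ₊₁ = (n − mₖ₊₁²)/dₖ, aₖ₊₁ = ⌊(a₀+mₖ₊₁)/dₖ₊₁⌋:
  k=1: m=41, d=36, a=2
  k=2: m=31, d=21, a=3
  k=3: m=32, d=33, a=2
  k=4: m=34, d=17, a=4
  k=5: m=34, d=33, a=2
  k=6: m=32, d=21, a=3
  k=7: m=31, d=36, a=2
  k=8: m=41, d=1, a=82
d=1 and a=2a₀=82 at k=8, so the next step gives (m, d) = (41, 36) again — its k=1 value — and the period has length 8.

[41; 2, 3, 2, 4, 2, 3, 2, 82]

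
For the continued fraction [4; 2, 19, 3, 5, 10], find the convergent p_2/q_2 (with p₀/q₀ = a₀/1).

175/39

Using pₖ = aₖpₖ₋₁ + pₖ₋₂, qₖ = aₖqₖ₋₁ + qₖ₋₂ (with p₋₁=1, p₋₂=0, q₋₁=0, q₋₂=1):
  k=0: a=4, p=4, q=1
  k=1: a=2, p=9, q=2
  k=2: a=19, p=175, q=39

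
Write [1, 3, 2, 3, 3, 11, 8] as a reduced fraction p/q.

Fold from the inside: start with 8/1.
  11 + 1/8 = 89/8
  3 + 8/89 = 275/89
  3 + 89/275 = 914/275
  2 + 275/914 = 2103/914
  3 + 914/2103 = 7223/2103
  1 + 2103/7223 = 9326/7223

9326/7223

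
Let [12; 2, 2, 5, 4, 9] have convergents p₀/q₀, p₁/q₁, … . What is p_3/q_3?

Using pₖ = aₖpₖ₋₁ + pₖ₋₂, qₖ = aₖqₖ₋₁ + qₖ₋₂ (with p₋₁=1, p₋₂=0, q₋₁=0, q₋₂=1):
  k=0: a=12, p=12, q=1
  k=1: a=2, p=25, q=2
  k=2: a=2, p=62, q=5
  k=3: a=5, p=335, q=27

335/27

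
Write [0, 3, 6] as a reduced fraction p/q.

6/19

Using pₖ = aₖpₖ₋₁ + pₖ₋₂ and qₖ = aₖqₖ₋₁ + qₖ₋₂:
  k=0: a=0, p=0, q=1
  k=1: a=3, p=1, q=3
  k=2: a=6, p=6, q=19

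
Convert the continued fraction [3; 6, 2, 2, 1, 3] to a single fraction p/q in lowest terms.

Using pₖ = aₖpₖ₋₁ + pₖ₋₂ and qₖ = aₖqₖ₋₁ + qₖ₋₂:
  k=0: a=3, p=3, q=1
  k=1: a=6, p=19, q=6
  k=2: a=2, p=41, q=13
  k=3: a=2, p=101, q=32
  k=4: a=1, p=142, q=45
  k=5: a=3, p=527, q=167

527/167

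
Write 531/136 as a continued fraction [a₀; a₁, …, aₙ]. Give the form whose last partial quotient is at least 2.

[3; 1, 9, 2, 6]

531 = 3·136 + 123
136 = 1·123 + 13
123 = 9·13 + 6
13 = 2·6 + 1
6 = 6·1 + 0  (stop)
So 531/136 = [3; 1, 9, 2, 6].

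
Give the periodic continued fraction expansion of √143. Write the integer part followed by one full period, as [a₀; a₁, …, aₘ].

[11; 1, 22]

a₀ = ⌊√143⌋ = 11.
With m₀=0, d₀=1 and mₖ₊₁ = dₖaₖ − mₖ, dₖ₊₁ = (n − mₖ₊₁²)/dₖ, aₖ₊₁ = ⌊(a₀+mₖ₊₁)/dₖ₊₁⌋:
  k=1: m=11, d=22, a=1
  k=2: m=11, d=1, a=22
d=1 and a=2a₀=22 at k=2, so the next step gives (m, d) = (11, 22) again — its k=1 value — and the period has length 2.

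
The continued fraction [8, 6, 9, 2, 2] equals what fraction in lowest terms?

Fold from the inside: start with 2/1.
  2 + 1/2 = 5/2
  9 + 2/5 = 47/5
  6 + 5/47 = 287/47
  8 + 47/287 = 2343/287

2343/287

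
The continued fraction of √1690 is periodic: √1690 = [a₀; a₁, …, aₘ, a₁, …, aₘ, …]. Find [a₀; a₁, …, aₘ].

[41; 9, 8, 9, 82]

a₀ = ⌊√1690⌋ = 41.
With m₀=0, d₀=1 and mₖ₊₁ = dₖaₖ − mₖ, dₖ₊₁ = (n − mₖ₊₁²)/dₖ, aₖ₊₁ = ⌊(a₀+mₖ₊₁)/dₖ₊₁⌋:
  k=1: m=41, d=9, a=9
  k=2: m=40, d=10, a=8
  k=3: m=40, d=9, a=9
  k=4: m=41, d=1, a=82
d=1 and a=2a₀=82 at k=4, so the next step gives (m, d) = (41, 9) again — its k=1 value — and the period has length 4.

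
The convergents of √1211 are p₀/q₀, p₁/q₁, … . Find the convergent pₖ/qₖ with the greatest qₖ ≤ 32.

√1211 = [34; 1, 3, 1, 68, …] (period length 4).
Convergents:
  p_0/q_0 = 34/1
  p_1/q_1 = 35/1
  p_2/q_2 = 139/4
  p_3/q_3 = 174/5
  p_4/q_4 = 11971/344
q_3 = 5 ≤ 32 < 344 = q_4, so the answer is 174/5.

174/5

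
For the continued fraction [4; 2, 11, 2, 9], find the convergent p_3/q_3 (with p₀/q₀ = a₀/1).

Using pₖ = aₖpₖ₋₁ + pₖ₋₂, qₖ = aₖqₖ₋₁ + qₖ₋₂ (with p₋₁=1, p₋₂=0, q₋₁=0, q₋₂=1):
  k=0: a=4, p=4, q=1
  k=1: a=2, p=9, q=2
  k=2: a=11, p=103, q=23
  k=3: a=2, p=215, q=48

215/48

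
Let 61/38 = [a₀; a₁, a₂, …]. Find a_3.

1

61 = 1·38 + 23   →  a_0 = 1
38 = 1·23 + 15   →  a_1 = 1
23 = 1·15 + 8   →  a_2 = 1
15 = 1·8 + 7   →  a_3 = 1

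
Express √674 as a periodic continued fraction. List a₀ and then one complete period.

[25; 1, 24, 1, 50]

a₀ = ⌊√674⌋ = 25.
With m₀=0, d₀=1 and mₖ₊₁ = dₖaₖ − mₖ, dₖ₊₁ = (n − mₖ₊₁²)/dₖ, aₖ₊₁ = ⌊(a₀+mₖ₊₁)/dₖ₊₁⌋:
  k=1: m=25, d=49, a=1
  k=2: m=24, d=2, a=24
  k=3: m=24, d=49, a=1
  k=4: m=25, d=1, a=50
d=1 and a=2a₀=50 at k=4, so the next step gives (m, d) = (25, 49) again — its k=1 value — and the period has length 4.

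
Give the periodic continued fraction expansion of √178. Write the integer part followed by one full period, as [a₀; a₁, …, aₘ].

a₀ = ⌊√178⌋ = 13.
With m₀=0, d₀=1 and mₖ₊₁ = dₖaₖ − mₖ, dₖ₊₁ = (n − mₖ₊₁²)/dₖ, aₖ₊₁ = ⌊(a₀+mₖ₊₁)/dₖ₊₁⌋:
  k=1: m=13, d=9, a=2
  k=2: m=5, d=17, a=1
  k=3: m=12, d=2, a=12
  k=4: m=12, d=17, a=1
  k=5: m=5, d=9, a=2
  k=6: m=13, d=1, a=26
d=1 and a=2a₀=26 at k=6, so the next step gives (m, d) = (13, 9) again — its k=1 value — and the period has length 6.

[13; 2, 1, 12, 1, 2, 26]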